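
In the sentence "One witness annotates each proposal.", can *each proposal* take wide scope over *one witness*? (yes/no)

Yes

*each proposal* and *one witness* are in the same minimal clause.
No island intervenes, so both surface and inverse scope are derivable.
So *each proposal* > *one witness* is among the available readings.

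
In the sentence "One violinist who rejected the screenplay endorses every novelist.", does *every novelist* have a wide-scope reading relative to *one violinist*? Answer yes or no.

*every novelist* is a matrix argument; only *one violinist* is modified by the relative clause *who rejected the screenplay*, so the RC island is irrelevant to the target quantifier.
QR within a single clause is free, so the lower quantifier may take scope over the higher one.
The sentence is scopally ambiguous between *one violinist* > *every novelist* and *every novelist* > *one violinist*.

Yes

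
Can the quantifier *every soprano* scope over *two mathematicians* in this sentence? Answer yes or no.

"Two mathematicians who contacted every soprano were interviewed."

*every soprano* is embedded in the relative clause *who contacted every soprano*.
Relative clauses are scope islands: a quantifier cannot QR out of a relative clause to take scope in the matrix clause.
The inverse ordering *every soprano* > *two mathematicians* is therefore underivable.

No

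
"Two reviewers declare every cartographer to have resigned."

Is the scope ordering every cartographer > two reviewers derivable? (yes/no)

*every cartographer* is an ECM subject; ECM complements are not islands, and the embedded quantifier may take matrix scope.
QR within a single clause is free, so the lower quantifier may take scope over the higher one.

Yes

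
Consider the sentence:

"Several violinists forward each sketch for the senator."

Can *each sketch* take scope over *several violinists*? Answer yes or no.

Both DPs are arguments of the same predicate; there is no clause or island boundary between them.
With no island boundary between them, the object can take inverse scope over the subject via ordinary QR within the clause.
So *each sketch* > *several violinists* is among the available readings.

Yes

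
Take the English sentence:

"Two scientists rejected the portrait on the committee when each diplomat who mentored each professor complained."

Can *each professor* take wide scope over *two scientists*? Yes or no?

Structurally, *each professor* is inside the relative clause *who mentored each professor*, which is itself inside the adjunct *when each diplomat who mentored each professor complained*.
Even if one barrier were somehow void, the other would still block QR.
*each professor* is confined to the island and cannot take scope over *two scientists*.

No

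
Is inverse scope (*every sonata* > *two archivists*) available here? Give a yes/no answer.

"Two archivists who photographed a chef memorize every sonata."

Yes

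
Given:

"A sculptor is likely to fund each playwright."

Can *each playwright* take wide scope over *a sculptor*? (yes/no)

Yes

*each playwright* is inside a raising infinitive, which is transparent to QR (no CP barrier), so it behaves as a matrix argument.
With no island boundary between them, the object can take inverse scope over the subject via ordinary QR within the clause.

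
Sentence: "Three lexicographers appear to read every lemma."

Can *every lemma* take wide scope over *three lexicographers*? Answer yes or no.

Yes

Raising constructions are monoclausal for scope purposes; *every lemma* is not separated from *three lexicographers* by any island.
Clause-internal QR can adjoin the lower DP above the subject, yielding the inverse reading.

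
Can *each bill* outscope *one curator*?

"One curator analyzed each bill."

Yes

Both DPs are arguments of the same predicate; there is no clause or island boundary between them.
Ordinary QR to a clause-peripheral position gives the wide-scope LF for the lower DP.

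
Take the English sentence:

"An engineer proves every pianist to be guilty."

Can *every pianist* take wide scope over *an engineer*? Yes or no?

*every pianist* is an ECM subject; ECM complements are not islands, and the embedded quantifier may take matrix scope.
No island intervenes, so both surface and inverse scope are derivable.

Yes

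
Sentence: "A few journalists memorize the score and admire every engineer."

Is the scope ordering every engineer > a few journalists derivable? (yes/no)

No

*every engineer* is embedded in one conjunct of the coordinate structure (*admire every engineer*).
Asymmetric QR out of one conjunct violates the Coordinate Structure Constraint.
So the wide-scope reading for *every engineer* is blocked.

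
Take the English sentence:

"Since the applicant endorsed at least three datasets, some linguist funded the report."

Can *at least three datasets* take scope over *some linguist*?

No

The DP *at least three datasets* is contained in the adjunct clause *since the applicant endorsed at least three datasets*.
Since the clause is an adjunct (not a complement), the Adjunct Condition blocks QR across its edge.
The ordering *at least three datasets* > *some linguist* is therefore underivable.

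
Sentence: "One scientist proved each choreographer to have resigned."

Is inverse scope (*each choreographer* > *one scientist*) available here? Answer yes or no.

Yes

ECM infinitives lack a CP barrier, so *each choreographer* can QR over the matrix subject *one scientist*.
Clause-internal QR can adjoin the lower DP above the subject, yielding the inverse reading.
The sentence is scopally ambiguous between *one scientist* > *each choreographer* and *each choreographer* > *one scientist*.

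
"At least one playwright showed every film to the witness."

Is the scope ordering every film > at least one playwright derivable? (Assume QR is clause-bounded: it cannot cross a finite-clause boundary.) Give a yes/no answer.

*at least one playwright* and *every film* are co-arguments of the matrix verb, with nothing but a clause-internal boundary between them.
QR within a single clause is free, so the lower quantifier may take scope over the higher one.

Yes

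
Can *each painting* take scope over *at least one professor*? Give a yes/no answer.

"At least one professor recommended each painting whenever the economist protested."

Although there is an adjunct clause, *each painting* is in the main clause, not inside the adjunct.
Ordinary QR to a clause-peripheral position gives the wide-scope LF for the lower DP.

Yes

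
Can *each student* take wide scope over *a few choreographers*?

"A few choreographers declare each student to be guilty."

This is an ECM construction: *each student* is the infinitival subject, Case-marked by the matrix verb, and the infinitive is transparent for QR.
Clause-internal QR can adjoin the lower DP above the subject, yielding the inverse reading.

Yes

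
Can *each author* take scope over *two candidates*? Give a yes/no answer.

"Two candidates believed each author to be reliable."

*each author* is an ECM subject; ECM complements are not islands, and the embedded quantifier may take matrix scope.
Nothing blocks QR of the lower DP to a position above the higher one, so inverse scope is available.
So *each author* > *two candidates* is among the available readings.

Yes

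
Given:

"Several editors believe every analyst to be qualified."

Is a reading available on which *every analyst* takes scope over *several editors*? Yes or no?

Yes

*every analyst* is an ECM subject; ECM complements are not islands, and the embedded quantifier may take matrix scope.
Clause-internal QR can adjoin the lower DP above the subject, yielding the inverse reading.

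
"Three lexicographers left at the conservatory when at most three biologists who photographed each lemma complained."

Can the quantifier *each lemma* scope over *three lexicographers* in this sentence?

No

Structurally, *each lemma* is inside the relative clause *who photographed each lemma*, which is itself inside the adjunct *when at most three biologists who photographed each lemma complained*.
Nested islands: the RC island is itself inside an adjunct island, so wide scope is doubly excluded.
There is no licit LF on which *each lemma* c-commands *three lexicographers*.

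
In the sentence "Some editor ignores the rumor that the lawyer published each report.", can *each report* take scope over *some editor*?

No

Structurally, *each report* is inside the complex NP *the rumor that the lawyer published each report*.
The complex NP is opaque for QR — the quantifier is frozen inside the noun's complement.
*each report* > *some editor* would require crossing that boundary, which is illicit.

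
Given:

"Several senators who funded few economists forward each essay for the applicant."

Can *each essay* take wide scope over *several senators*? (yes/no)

Although the sentence contains a relative clause (*who funded few economists*), *each essay* is outside it, in the matrix VP.
Nothing blocks QR of the lower DP to a position above the higher one, so inverse scope is available.

Yes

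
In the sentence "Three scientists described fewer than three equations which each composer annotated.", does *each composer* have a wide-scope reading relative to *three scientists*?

No

The target quantifier *each composer* is part of the relative clause *which each composer annotated* modifying *fewer than three equations*.
QR out of a relative clause is ruled out by the relative-clause island constraint.
*each composer* is confined to the island and cannot take scope over *three scientists*.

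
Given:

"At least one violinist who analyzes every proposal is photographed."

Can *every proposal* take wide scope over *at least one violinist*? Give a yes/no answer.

No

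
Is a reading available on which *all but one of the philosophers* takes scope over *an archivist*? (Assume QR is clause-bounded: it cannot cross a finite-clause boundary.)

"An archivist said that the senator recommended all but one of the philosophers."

No

The target quantifier *all but one of the philosophers* is part of the finite complement clause *that the senator recommended all but one of the philosophers*.
Finite CP is the ceiling for QR here, by assumption.
The inverse ordering *all but one of the philosophers* > *an archivist* is therefore underivable.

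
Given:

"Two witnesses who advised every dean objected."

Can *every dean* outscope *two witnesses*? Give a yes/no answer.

*every dean* occurs within the relative clause *who advised every dean*.
The relative clause forms an island for QR, so the quantifier is confined to the head noun's restrictor.
There is no licit LF on which *every dean* c-commands *two witnesses*.

No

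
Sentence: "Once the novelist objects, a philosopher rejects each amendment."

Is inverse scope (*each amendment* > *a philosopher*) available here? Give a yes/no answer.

Yes

The adjunct island is irrelevant here — *each amendment* and *a philosopher* are both in the matrix clause.
Ordinary QR to a clause-peripheral position gives the wide-scope LF for the lower DP.
Both orderings are possible: *a philosopher* > *each amendment* and *each amendment* > *a philosopher*.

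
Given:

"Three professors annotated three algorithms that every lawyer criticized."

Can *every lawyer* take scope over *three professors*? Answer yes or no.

No

*every lawyer* is embedded in the relative clause *that every lawyer criticized* modifying *three algorithms*.
Quantifiers inside a relative clause are trapped there; the RC boundary blocks QR.
So the wide-scope reading for *every lawyer* is blocked.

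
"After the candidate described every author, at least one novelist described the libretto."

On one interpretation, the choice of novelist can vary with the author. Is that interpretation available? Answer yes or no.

This is the *every author* > *at least one novelist* reading.
Structurally, *every author* is inside the adjunct clause *after the candidate described every author*.
Adjuncts are opaque for quantifier raising; a quantifier in an adjunct stays inside it.
*every author* > *at least one novelist* would require crossing that boundary, which is illicit.

No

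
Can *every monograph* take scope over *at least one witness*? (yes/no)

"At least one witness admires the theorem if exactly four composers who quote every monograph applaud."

No

The DP *every monograph* is contained in the relative clause *who quote every monograph*, which is itself inside the adjunct *if exactly four composers who quote every monograph applaud*.
Nested islands: the RC island is itself inside an adjunct island, so wide scope is doubly excluded.
*every monograph* is confined to the island and cannot take scope over *at least one witness*.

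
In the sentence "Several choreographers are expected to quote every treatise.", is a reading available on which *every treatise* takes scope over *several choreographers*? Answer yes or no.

Yes

Raising constructions are monoclausal for scope purposes; *every treatise* is not separated from *several choreographers* by any island.
Nothing blocks QR of the lower DP to a position above the higher one, so inverse scope is available.
The sentence is scopally ambiguous between *several choreographers* > *every treatise* and *every treatise* > *several choreographers*.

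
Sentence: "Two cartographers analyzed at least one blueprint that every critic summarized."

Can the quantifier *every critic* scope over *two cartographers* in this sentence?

No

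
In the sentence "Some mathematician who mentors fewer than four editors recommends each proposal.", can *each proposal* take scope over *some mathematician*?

Yes

*each proposal* is a matrix argument; only *some mathematician* is modified by the relative clause *who mentors fewer than four editors*, so the RC island is irrelevant to the target quantifier.
Ordinary QR to a clause-peripheral position gives the wide-scope LF for the lower DP.
So *each proposal* > *some mathematician* is among the available readings.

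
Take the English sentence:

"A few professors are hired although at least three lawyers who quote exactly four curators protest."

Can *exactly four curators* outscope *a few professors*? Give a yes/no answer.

*exactly four curators* occurs within the relative clause *who quote exactly four curators*, which is itself inside the adjunct *although at least three lawyers who quote exactly four curators protest*.
Two island boundaries intervene — the relative clause and the adjunct. Either alone would block QR.
Hence only narrow scope for *exactly four curators* (under *a few professors*) survives.

No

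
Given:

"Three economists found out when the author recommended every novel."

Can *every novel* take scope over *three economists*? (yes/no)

*every novel* sits inside the embedded question *when the author recommended every novel*.
The wh-island constraint blocks QR out of an embedded interrogative.
*every novel* > *three economists* would require crossing that boundary, which is illicit.

No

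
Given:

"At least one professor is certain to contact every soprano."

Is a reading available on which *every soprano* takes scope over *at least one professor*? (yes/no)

Yes

The matrix predicate is a raising verb, whose infinitival complement is not a scope island — *every soprano* can QR into the matrix clause.
Since no island is crossed, the inverse ordering is licensed alongside surface scope.
Both orderings are possible: *at least one professor* > *every soprano* and *every soprano* > *at least one professor*.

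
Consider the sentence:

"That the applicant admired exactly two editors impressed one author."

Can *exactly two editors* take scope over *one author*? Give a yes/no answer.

The target quantifier *exactly two editors* is part of the sentential subject *that the applicant admired exactly two editors*.
Sentential subjects are islands: a quantifier inside the subject clause cannot raise over the matrix predicate.
So *exactly two editors* cannot raise to a position above *one author*.

No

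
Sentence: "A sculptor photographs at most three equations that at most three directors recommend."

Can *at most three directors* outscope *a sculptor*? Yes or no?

Structurally, *at most three directors* is inside the relative clause *that at most three directors recommend* modifying *at most three equations*.
Quantifiers inside a relative clause are trapped there; the RC boundary blocks QR.
The inverse ordering *at most three directors* > *a sculptor* is therefore underivable.
(Only the surface reading survives: one fixed sculptor with respect to all the relevant directors.)

No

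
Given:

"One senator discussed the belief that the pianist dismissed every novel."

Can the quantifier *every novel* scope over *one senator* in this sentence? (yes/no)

*every novel* occurs within the complex NP *the belief that the pianist dismissed every novel*.
A that-clause complement to a noun is an island; QR cannot cross the NP boundary.
So the wide-scope reading for *every novel* is blocked.

No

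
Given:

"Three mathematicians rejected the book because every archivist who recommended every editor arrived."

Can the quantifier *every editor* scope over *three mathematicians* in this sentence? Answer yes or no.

*every editor* is embedded in the relative clause *who recommended every editor*, which is itself inside the adjunct *because every archivist who recommended every editor arrived*.
Both the relative clause and the enclosing adjunct are scope islands; QR cannot cross either.
*every editor* > *three mathematicians* would require crossing that boundary, which is illicit.

No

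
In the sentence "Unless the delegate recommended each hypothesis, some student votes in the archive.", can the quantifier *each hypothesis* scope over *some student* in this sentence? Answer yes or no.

*each hypothesis* sits inside the adjunct clause *unless the delegate recommended each hypothesis*.
The adjunct-island constraint bars QR out of an adverbial clause.
The ordering *each hypothesis* > *some student* is therefore underivable.

No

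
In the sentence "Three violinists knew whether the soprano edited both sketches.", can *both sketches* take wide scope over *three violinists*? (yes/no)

No

Structurally, *both sketches* is inside the embedded question *whether the soprano edited both sketches*.
Embedded wh-clauses are opaque for QR, so the quantifier stays inside the question.
There is no licit LF on which *both sketches* c-commands *three violinists*.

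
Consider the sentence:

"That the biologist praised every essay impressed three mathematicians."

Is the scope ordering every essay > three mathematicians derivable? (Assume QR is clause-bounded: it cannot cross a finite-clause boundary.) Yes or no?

*every essay* is embedded in the sentential subject *that the biologist praised every essay*.
The Sentential Subject Constraint rules out raising the quantifier out of the that-clause subject.
The ordering *every essay* > *three mathematicians* is therefore underivable.

No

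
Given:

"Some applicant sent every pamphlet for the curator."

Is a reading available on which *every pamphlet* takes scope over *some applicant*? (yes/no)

Yes

*every pamphlet* and *some applicant* are in the same minimal clause.
Clause-internal QR can adjoin the lower DP above the subject, yielding the inverse reading.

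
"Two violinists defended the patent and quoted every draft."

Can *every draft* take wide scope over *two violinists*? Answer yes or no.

*every draft* occurs within one conjunct of the coordinate structure (*quoted every draft*).
QR out of a conjunct would have to apply non-ATB, which the CSC forbids.
The inverse ordering *every draft* > *two violinists* is therefore underivable.

No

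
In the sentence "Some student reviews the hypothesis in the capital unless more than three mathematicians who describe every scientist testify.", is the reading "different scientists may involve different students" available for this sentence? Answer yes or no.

No

The paraphrase describes the scope ordering *every scientist* > *some student*.
Structurally, *every scientist* is inside the relative clause *who describe every scientist*, which is itself inside the adjunct *unless more than three mathematicians who describe every scientist testify*.
Even if one barrier were somehow void, the other would still block QR.
*every scientist* is confined to the island and cannot take scope over *some student*.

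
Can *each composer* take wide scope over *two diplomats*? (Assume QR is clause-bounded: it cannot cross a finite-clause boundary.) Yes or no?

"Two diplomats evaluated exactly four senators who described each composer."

*each composer* sits inside the relative clause *who described each composer* modifying *exactly four senators*.
The relative clause forms an island for QR, so the quantifier is confined to the head noun's restrictor.
Hence only narrow scope for *each composer* (under *two diplomats*) survives.

No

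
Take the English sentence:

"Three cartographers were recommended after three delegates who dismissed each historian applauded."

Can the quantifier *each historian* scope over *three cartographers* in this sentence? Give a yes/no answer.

The DP *each historian* is contained in the relative clause *who dismissed each historian*, which is itself inside the adjunct *after three delegates who dismissed each historian applauded*.
The quantifier would have to escape first the RC and then the adjunct — two independent island violations.
*each historian* is confined to the island and cannot take scope over *three cartographers*.

No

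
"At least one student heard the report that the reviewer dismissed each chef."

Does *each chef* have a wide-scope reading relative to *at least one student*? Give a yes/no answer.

No

*each chef* occurs within the complex NP *the report that the reviewer dismissed each chef*.
The complex NP is opaque for QR — the quantifier is frozen inside the noun's complement.
Hence only narrow scope for *each chef* (under *at least one student*) survives.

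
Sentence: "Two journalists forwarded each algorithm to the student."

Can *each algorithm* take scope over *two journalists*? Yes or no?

*each algorithm* and *two journalists* are in the same minimal clause.
Nothing blocks QR of the lower DP to a position above the higher one, so inverse scope is available.
Both orderings are possible: *two journalists* > *each algorithm* and *each algorithm* > *two journalists*.

Yes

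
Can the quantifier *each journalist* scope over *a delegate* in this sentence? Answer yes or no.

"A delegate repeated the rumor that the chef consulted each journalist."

Structurally, *each journalist* is inside the complex NP *the rumor that the chef consulted each journalist*.
The Complex NP Constraint bars QR out of the complement clause of a noun.
So the wide-scope reading for *each journalist* is blocked.

No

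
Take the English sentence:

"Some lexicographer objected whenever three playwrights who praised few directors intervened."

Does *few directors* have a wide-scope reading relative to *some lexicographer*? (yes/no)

No

The target quantifier *few directors* is part of the relative clause *who praised few directors*, which is itself inside the adjunct *whenever three playwrights who praised few directors intervened*.
Both the relative clause and the enclosing adjunct are scope islands; QR cannot cross either.
Hence only narrow scope for *few directors* (under *some lexicographer*) survives.
(Only the surface reading survives: one fixed lexicographer with respect to all the relevant directors.)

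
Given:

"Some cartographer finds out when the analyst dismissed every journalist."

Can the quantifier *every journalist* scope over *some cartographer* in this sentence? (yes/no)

No

Structurally, *every journalist* is inside the embedded question *when the analyst dismissed every journalist*.
The wh-island constraint blocks QR out of an embedded interrogative.
*every journalist* > *some cartographer* would require crossing that boundary, which is illicit.
(Only the surface reading survives: one fixed cartographer with respect to all the relevant journalists.)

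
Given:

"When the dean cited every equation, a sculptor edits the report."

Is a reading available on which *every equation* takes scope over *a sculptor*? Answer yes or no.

*every equation* sits inside the adjunct clause *when the dean cited every equation*.
Scope out of an adjunct clause is unavailable: QR respects the adjunct-island constraint.
So the wide-scope reading for *every equation* is blocked.

No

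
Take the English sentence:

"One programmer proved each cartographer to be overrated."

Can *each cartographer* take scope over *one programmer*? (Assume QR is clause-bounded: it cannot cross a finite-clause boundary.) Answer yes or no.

*each cartographer* is the subject of an ECM infinitive — the infinitival complement of an ECM verb is not a scope island, so *each cartographer* can raise into the matrix clause.
QR within a single clause is free, so the lower quantifier may take scope over the higher one.
Both orderings are possible: *one programmer* > *each cartographer* and *each cartographer* > *one programmer*.

Yes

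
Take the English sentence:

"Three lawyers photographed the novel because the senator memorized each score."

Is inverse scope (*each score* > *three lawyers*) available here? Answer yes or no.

*each score* occurs within the adjunct clause *because the senator memorized each score*.
Adverbial clauses are not L-marked, so they are barriers for QR — the quantifier cannot escape the adjunct.
So *each score* cannot raise high enough to outscope *three lawyers*; only the surface ordering *three lawyers* > *each score* is available.

No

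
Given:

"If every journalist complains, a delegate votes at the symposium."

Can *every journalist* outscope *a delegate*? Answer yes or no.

*every journalist* occurs within the adjunct clause *if every journalist complains*.
Adjuncts are opaque for quantifier raising; a quantifier in an adjunct stays inside it.
*every journalist* is confined to the island and cannot take scope over *a delegate*.

No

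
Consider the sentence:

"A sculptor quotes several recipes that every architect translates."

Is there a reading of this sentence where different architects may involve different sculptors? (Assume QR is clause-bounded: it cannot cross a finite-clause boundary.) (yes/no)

This is the *every architect* > *a sculptor* reading.
*every architect* occurs within the relative clause *that every architect translates* modifying *several recipes*.
A relative clause is a scope island — quantifier raising cannot cross its boundary.
*every architect* > *a sculptor* would require crossing that boundary, which is illicit.

No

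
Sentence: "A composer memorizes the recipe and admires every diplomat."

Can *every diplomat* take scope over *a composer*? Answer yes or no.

No

The target quantifier *every diplomat* is part of one conjunct of the coordinate structure (*admires every diplomat*).
Asymmetric QR out of one conjunct violates the Coordinate Structure Constraint.
So *every diplomat* cannot raise to a position above *a composer*.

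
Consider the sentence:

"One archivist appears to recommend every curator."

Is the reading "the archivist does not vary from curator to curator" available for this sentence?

That reading corresponds to *one archivist* > *every curator*.
Surface scope (*one archivist* > *every curator*) is always derivable; islands only block QR, not in-situ interpretation.

Yes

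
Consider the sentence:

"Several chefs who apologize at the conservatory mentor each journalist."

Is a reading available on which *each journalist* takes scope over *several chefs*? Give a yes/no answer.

Yes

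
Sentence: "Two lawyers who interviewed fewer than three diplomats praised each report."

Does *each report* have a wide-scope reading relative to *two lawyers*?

The RC *who interviewed fewer than three diplomats* is an island, but *each report* is not inside it — it is the matrix object, a clausemate of *two lawyers*.
No island intervenes, so both surface and inverse scope are derivable.
Both orderings are possible: *two lawyers* > *each report* and *each report* > *two lawyers*.

Yes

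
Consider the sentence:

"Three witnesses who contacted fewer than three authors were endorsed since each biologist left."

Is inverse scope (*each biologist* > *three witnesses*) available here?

*each biologist* occurs within the adjunct clause *since each biologist left*.
Adjunct clauses are scope islands: a quantifier inside an adjunct cannot raise into the matrix clause.
The inverse ordering *each biologist* > *three witnesses* is therefore underivable.

No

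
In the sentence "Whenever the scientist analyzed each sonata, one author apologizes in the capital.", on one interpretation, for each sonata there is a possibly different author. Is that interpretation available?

This is the *each sonata* > *one author* reading.
*each sonata* is embedded in the adjunct clause *whenever the scientist analyzed each sonata*.
Adjuncts are opaque for quantifier raising; a quantifier in an adjunct stays inside it.
*each sonata* > *one author* would require crossing that boundary, which is illicit.

No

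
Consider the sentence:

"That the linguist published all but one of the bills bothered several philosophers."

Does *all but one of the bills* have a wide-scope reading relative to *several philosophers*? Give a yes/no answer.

No

The target quantifier *all but one of the bills* is part of the sentential subject *that the linguist published all but one of the bills*.
The subject-island constraint blocks QR out of a clausal subject.
There is no licit LF on which *all but one of the bills* c-commands *several philosophers*.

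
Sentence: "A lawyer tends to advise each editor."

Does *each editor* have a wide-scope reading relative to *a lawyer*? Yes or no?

Yes

*each editor* is inside a raising infinitive, which is transparent to QR (no CP barrier), so it behaves as a matrix argument.
Ordinary QR to a clause-peripheral position gives the wide-scope LF for the lower DP.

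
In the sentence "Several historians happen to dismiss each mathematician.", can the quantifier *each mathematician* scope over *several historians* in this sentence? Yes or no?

*each mathematician* is inside a raising infinitive, which is transparent to QR (no CP barrier), so it behaves as a matrix argument.
Nothing blocks QR of the lower DP to a position above the higher one, so inverse scope is available.
The sentence is scopally ambiguous between *several historians* > *each mathematician* and *each mathematician* > *several historians*.

Yes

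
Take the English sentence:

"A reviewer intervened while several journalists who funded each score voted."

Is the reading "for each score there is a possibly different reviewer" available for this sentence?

The described interpretation is the *each score* > *a reviewer* scoping.
The DP *each score* is contained in the relative clause *who funded each score*, which is itself inside the adjunct *while several journalists who funded each score voted*.
The quantifier would have to escape first the RC and then the adjunct — two independent island violations.
So *each score* cannot raise to a position above *a reviewer*.

No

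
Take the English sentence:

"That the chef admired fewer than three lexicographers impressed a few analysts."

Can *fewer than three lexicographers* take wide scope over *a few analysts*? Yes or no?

Structurally, *fewer than three lexicographers* is inside the sentential subject *that the chef admired fewer than three lexicographers*.
The subject-island constraint blocks QR out of a clausal subject.
*fewer than three lexicographers* is confined to the island and cannot take scope over *a few analysts*.

No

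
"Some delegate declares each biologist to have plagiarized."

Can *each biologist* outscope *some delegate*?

This is an ECM construction: *each biologist* is the infinitival subject, Case-marked by the matrix verb, and the infinitive is transparent for QR.
Nothing blocks QR of the lower DP to a position above the higher one, so inverse scope is available.
So *each biologist* > *some delegate* is among the available readings.

Yes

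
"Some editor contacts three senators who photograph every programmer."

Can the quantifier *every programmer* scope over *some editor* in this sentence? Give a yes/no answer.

No

*every programmer* sits inside the relative clause *who photograph every programmer* modifying *three senators*.
Relative clauses are scope islands: a quantifier cannot QR out of a relative clause to take scope in the matrix clause.
So the wide-scope reading for *every programmer* is blocked.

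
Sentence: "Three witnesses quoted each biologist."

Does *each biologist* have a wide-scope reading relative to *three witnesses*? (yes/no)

Yes

*each biologist* is the matrix object and *three witnesses* the matrix subject; the two are clausemates.
Nothing blocks QR of the lower DP to a position above the higher one, so inverse scope is available.
Both orderings are possible: *three witnesses* > *each biologist* and *each biologist* > *three witnesses*.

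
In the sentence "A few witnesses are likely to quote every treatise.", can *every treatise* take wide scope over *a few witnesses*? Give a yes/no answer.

Infinitival complements of raising predicates do not block QR; *every treatise* and *a few witnesses* are effectively clausemates.
QR within a single clause is free, so the lower quantifier may take scope over the higher one.

Yes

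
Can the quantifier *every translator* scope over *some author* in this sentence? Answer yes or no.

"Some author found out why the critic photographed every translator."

*every translator* occurs within the embedded question *why the critic photographed every translator*.
The wh-island constraint blocks QR out of an embedded interrogative.
So *every translator* cannot raise high enough to outscope *some author*; only the surface ordering *some author* > *every translator* is available.
(Only the surface reading survives: one fixed author with respect to all the relevant translators.)

No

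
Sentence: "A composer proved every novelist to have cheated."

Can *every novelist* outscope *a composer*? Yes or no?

Yes

ECM infinitives lack a CP barrier, so *every novelist* can QR over the matrix subject *a composer*.
With no island boundary between them, the object can take inverse scope over the subject via ordinary QR within the clause.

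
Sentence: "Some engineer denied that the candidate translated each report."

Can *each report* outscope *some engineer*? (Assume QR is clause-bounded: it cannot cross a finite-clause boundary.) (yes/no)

No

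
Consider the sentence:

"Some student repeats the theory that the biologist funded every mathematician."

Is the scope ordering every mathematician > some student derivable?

No

*every mathematician* is embedded in the complex NP *the theory that the biologist funded every mathematician*.
Noun-complement clauses are scope islands (the Complex NP Constraint): a quantifier inside one cannot scope into the matrix.
*every mathematician* > *some student* would require crossing that boundary, which is illicit.
(Only the surface reading survives: one fixed student with respect to all the relevant mathematicians.)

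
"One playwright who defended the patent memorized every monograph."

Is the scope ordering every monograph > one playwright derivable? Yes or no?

Yes

The relative clause *who defended the patent* modifies *one playwright*, but *every monograph* is not inside that relative clause — it is an argument of the matrix verb.
Clause-internal QR can adjoin the lower DP above the subject, yielding the inverse reading.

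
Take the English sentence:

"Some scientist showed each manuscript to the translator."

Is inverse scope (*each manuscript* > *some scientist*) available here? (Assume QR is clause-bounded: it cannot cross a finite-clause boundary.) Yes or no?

Yes

*each manuscript* and *some scientist* are in the same minimal clause.
Since no island is crossed, the inverse ordering is licensed alongside surface scope.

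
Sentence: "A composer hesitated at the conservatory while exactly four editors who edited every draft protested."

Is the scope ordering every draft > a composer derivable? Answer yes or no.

Structurally, *every draft* is inside the relative clause *who edited every draft*, which is itself inside the adjunct *while exactly four editors who edited every draft protested*.
Even if one barrier were somehow void, the other would still block QR.
Hence only narrow scope for *every draft* (under *a composer*) survives.

No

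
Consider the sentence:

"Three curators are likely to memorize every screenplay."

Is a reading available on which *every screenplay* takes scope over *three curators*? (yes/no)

*every screenplay* is the object of the infinitival complement of a raising predicate; raising infinitives are transparent for QR, so the two DPs are in effect clausemates.
No island intervenes, so both surface and inverse scope are derivable.
The sentence is scopally ambiguous between *three curators* > *every screenplay* and *every screenplay* > *three curators*.

Yes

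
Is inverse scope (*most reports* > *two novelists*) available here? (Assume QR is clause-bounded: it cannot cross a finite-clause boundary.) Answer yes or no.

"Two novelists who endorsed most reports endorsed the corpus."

The DP *most reports* is contained in the relative clause *who endorsed most reports*.
Quantifiers inside a relative clause are trapped there; the RC boundary blocks QR.
The inverse ordering *most reports* > *two novelists* is therefore underivable.

No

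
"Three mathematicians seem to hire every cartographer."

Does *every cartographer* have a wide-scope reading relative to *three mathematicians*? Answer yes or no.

Yes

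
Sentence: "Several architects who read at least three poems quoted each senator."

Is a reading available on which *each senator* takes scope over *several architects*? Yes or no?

*each senator* sits in the matrix clause, not in the relative clause on *several architects*.
Clause-internal QR can adjoin the lower DP above the subject, yielding the inverse reading.

Yes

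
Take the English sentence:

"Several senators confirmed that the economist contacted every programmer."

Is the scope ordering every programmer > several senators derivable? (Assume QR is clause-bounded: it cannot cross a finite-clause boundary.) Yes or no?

No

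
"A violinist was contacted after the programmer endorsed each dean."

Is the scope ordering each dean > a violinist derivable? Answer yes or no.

No

Structurally, *each dean* is inside the adjunct clause *after the programmer endorsed each dean*.
Adjuncts are opaque for quantifier raising; a quantifier in an adjunct stays inside it.
So *each dean* cannot raise high enough to outscope *a violinist*; only the surface ordering *a violinist* > *each dean* is available.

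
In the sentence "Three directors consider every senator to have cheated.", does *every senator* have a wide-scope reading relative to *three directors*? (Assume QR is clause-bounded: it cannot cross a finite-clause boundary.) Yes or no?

ECM infinitives lack a CP barrier, so *every senator* can QR over the matrix subject *three directors*.
Clause-internal QR can adjoin the lower DP above the subject, yielding the inverse reading.

Yes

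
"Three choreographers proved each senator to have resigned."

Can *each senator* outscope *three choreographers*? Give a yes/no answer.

This is an ECM construction: *each senator* is the infinitival subject, Case-marked by the matrix verb, and the infinitive is transparent for QR.
Clause-internal QR can adjoin the lower DP above the subject, yielding the inverse reading.
Both orderings are possible: *three choreographers* > *each senator* and *each senator* > *three choreographers*.

Yes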